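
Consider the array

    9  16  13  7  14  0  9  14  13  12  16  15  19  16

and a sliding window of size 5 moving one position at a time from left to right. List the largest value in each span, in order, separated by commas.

16, 16, 14, 14, 14, 14, 16, 16, 19, 19

Sliding a size-5 window across the 14 values:
9 16 13 7 14 → max 16
16 13 7 14 0 → max 16
13 7 14 0 9 → max 14
7 14 0 9 14 → max 14
14 0 9 14 13 → max 14
0 9 14 13 12 → max 14
9 14 13 12 16 → max 16
14 13 12 16 15 → max 16
13 12 16 15 19 → max 19
12 16 15 19 16 → max 19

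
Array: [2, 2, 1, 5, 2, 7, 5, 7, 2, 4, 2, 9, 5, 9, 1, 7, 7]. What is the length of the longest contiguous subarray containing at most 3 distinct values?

add 2: window [2] (1 distinct), len 1
add 2: window [2, 2] (1 distinct), len 2
add 1: window [2, 2, 1] (2 distinct), len 3
add 5: window [2, 2, 1, 5] (3 distinct), len 4
add 2: window [2, 2, 1, 5, 2] (3 distinct), len 5
add 7: window [5, 2, 7] (3 distinct), len 3
add 5: window [5, 2, 7, 5] (3 distinct), len 4
add 7: window [5, 2, 7, 5, 7] (3 distinct), len 5
add 2: window [5, 2, 7, 5, 7, 2] (3 distinct), len 6
add 4: window [7, 2, 4] (3 distinct), len 3
add 2: window [7, 2, 4, 2] (3 distinct), len 4
add 9: window [2, 4, 2, 9] (3 distinct), len 4
add 5: window [2, 9, 5] (3 distinct), len 3
add 9: window [2, 9, 5, 9] (3 distinct), len 4
add 1: window [9, 5, 9, 1] (3 distinct), len 4
add 7: window [9, 1, 7] (3 distinct), len 3
add 7: window [9, 1, 7, 7] (3 distinct), len 4
Longest length with ≤3 distinct: 6.

6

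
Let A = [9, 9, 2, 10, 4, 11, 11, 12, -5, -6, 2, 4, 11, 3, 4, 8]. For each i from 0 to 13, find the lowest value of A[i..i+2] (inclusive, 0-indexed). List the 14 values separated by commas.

9 9 2 → min 2
9 2 10 → min 2
2 10 4 → min 2
10 4 11 → min 4
4 11 11 → min 4
11 11 12 → min 11
11 12 -5 → min -5
12 -5 -6 → min -6
-5 -6 2 → min -6
-6 2 4 → min -6
2 4 11 → min 2
4 11 3 → min 3
11 3 4 → min 3
3 4 8 → min 3

2, 2, 2, 4, 4, 11, -5, -6, -6, -6, 2, 3, 3, 3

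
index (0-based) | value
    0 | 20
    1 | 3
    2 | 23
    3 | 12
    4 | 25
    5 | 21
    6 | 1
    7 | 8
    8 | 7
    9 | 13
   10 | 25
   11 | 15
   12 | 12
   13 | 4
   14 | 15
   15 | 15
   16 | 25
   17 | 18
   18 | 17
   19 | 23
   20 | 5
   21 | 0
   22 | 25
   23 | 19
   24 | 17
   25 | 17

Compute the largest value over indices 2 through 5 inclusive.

Elements at indices 2..5: 23, 12, 25, 21
max(23, 12, 25, 21) = 25

25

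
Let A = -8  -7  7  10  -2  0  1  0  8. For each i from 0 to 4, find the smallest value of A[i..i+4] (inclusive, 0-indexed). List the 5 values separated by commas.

(-8, -7, 7, 10, -2) → min -8
(-7, 7, 10, -2, 0) → min -7
(7, 10, -2, 0, 1) → min -2
(10, -2, 0, 1, 0) → min -2
(-2, 0, 1, 0, 8) → min -2

-8, -7, -2, -2, -2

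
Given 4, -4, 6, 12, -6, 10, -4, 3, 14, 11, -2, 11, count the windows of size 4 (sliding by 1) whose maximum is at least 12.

(4, -4, 6, 12) → max 12  ≥ 12 ✓
(-4, 6, 12, -6) → max 12  ≥ 12 ✓
(6, 12, -6, 10) → max 12  ≥ 12 ✓
(12, -6, 10, -4) → max 12  ≥ 12 ✓
(-6, 10, -4, 3) → max 10
(10, -4, 3, 14) → max 14  ≥ 12 ✓
(-4, 3, 14, 11) → max 14  ≥ 12 ✓
(3, 14, 11, -2) → max 14  ≥ 12 ✓
(14, 11, -2, 11) → max 14  ≥ 12 ✓
8 windows satisfy the condition.

8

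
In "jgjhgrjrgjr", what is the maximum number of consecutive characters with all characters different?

[j] len 1
[j, g] len 2
[g, j] len 2
[g, j, h] len 3
[j, h, g] len 3
[j, h, g, r] len 4
[h, g, r, j] len 4
[j, r] len 2
[j, r, g] len 3
[r, g, j] len 3
[g, j, r] len 3
Longest all-distinct length: 4.

4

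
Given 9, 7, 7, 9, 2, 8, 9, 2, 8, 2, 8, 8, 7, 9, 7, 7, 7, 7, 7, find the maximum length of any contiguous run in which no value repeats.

add 9: [9] len 1
add 7: [9, 7] len 2
add 7 (repeat 7, move left end past it): [7] len 1
add 9: [7, 9] len 2
add 2: [7, 9, 2] len 3
add 8: [7, 9, 2, 8] len 4
add 9 (repeat 9, move left end past it): [2, 8, 9] len 3
add 2 (repeat 2, move left end past it): [8, 9, 2] len 3
add 8 (repeat 8, move left end past it): [9, 2, 8] len 3
add 2 (repeat 2, move left end past it): [8, 2] len 2
add 8 (repeat 8, move left end past it): [2, 8] len 2
add 8 (repeat 8, move left end past it): [8] len 1
add 7: [8, 7] len 2
add 9: [8, 7, 9] len 3
add 7 (repeat 7, move left end past it): [9, 7] len 2
add 7 (repeat 7, move left end past it): [7] len 1
add 7 (repeat 7, move left end past it): [7] len 1
add 7 (repeat 7, move left end past it): [7] len 1
add 7 (repeat 7, move left end past it): [7] len 1
Longest all-distinct length: 4.

4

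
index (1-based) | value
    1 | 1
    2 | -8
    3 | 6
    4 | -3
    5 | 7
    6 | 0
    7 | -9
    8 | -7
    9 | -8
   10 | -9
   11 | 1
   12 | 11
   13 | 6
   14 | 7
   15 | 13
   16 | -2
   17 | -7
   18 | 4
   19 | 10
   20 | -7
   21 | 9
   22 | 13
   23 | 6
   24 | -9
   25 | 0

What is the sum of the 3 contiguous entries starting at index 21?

Elements at indices 21..23: 9, 13, 6
sum(9, 13, 6) = 28

28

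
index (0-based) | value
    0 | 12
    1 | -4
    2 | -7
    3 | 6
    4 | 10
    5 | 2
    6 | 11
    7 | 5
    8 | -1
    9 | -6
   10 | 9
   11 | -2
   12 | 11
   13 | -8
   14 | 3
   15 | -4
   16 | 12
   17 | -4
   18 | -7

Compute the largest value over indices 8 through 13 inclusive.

Elements at indices 8..13: -1, -6, 9, -2, 11, -8
max(-1, -6, 9, -2, 11, -8) = 11

11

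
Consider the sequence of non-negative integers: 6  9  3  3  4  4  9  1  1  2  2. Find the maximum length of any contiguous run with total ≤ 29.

9

→ 6: sum 6, len 1
→ 9: sum 15, len 2
→ 3: sum 18, len 3
→ 3: sum 21, len 4
→ 4: sum 25, len 5
→ 4: sum 29, len 6
→ 9 (dropped 6, 9): sum 23, len 5
→ 1: sum 24, len 6
→ 1: sum 25, len 7
→ 2: sum 27, len 8
→ 2: sum 29, len 9
Longest length seen: 9.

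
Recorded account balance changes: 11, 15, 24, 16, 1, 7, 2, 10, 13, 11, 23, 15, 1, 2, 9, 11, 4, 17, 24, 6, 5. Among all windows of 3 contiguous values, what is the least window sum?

Window sums for each of the 19 positions:
11 15 24 → sum 50
15 24 16 → sum 55
24 16 1 → sum 41
16 1 7 → sum 24
1 7 2 → sum 10
7 2 10 → sum 19
2 10 13 → sum 25
10 13 11 → sum 34
13 11 23 → sum 47
11 23 15 → sum 49
23 15 1 → sum 39
15 1 2 → sum 18
1 2 9 → sum 12
2 9 11 → sum 22
9 11 4 → sum 24
11 4 17 → sum 32
4 17 24 → sum 45
17 24 6 → sum 47
24 6 5 → sum 35
Least of these is 10.

10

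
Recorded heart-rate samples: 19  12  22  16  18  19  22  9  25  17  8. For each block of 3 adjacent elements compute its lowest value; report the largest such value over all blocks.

19 12 22 → min 12
12 22 16 → min 12
22 16 18 → min 16
16 18 19 → min 16
18 19 22 → min 18
19 22 9 → min 9
22 9 25 → min 9
9 25 17 → min 9
25 17 8 → min 8
Largest of these is 18.

18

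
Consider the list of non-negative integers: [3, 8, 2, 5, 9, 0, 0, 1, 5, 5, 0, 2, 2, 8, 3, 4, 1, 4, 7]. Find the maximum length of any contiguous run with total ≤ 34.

[3] sum 3 len 1
[3, 8] sum 11 len 2
[3, 8, 2] sum 13 len 3
[3, 8, 2, 5] sum 18 len 4
[3, 8, 2, 5, 9] sum 27 len 5
[3, 8, 2, 5, 9, 0] sum 27 len 6
[3, 8, 2, 5, 9, 0, 0] sum 27 len 7
[3, 8, 2, 5, 9, 0, 0, 1] sum 28 len 8
[3, 8, 2, 5, 9, 0, 0, 1, 5] sum 33 len 9
[2, 5, 9, 0, 0, 1, 5, 5] sum 27 len 8
[2, 5, 9, 0, 0, 1, 5, 5, 0] sum 27 len 9
[2, 5, 9, 0, 0, 1, 5, 5, 0, 2] sum 29 len 10
[2, 5, 9, 0, 0, 1, 5, 5, 0, 2, 2] sum 31 len 11
[9, 0, 0, 1, 5, 5, 0, 2, 2, 8] sum 32 len 10
[0, 0, 1, 5, 5, 0, 2, 2, 8, 3] sum 26 len 10
[0, 0, 1, 5, 5, 0, 2, 2, 8, 3, 4] sum 30 len 11
[0, 0, 1, 5, 5, 0, 2, 2, 8, 3, 4, 1] sum 31 len 12
[5, 5, 0, 2, 2, 8, 3, 4, 1, 4] sum 34 len 10
[0, 2, 2, 8, 3, 4, 1, 4, 7] sum 31 len 9
Longest length seen: 12.

12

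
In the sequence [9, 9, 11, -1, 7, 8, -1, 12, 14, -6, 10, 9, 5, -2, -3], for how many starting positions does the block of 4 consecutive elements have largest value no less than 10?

10

(9, 9, 11, -1) → max 11  ≥ 10 ✓
(9, 11, -1, 7) → max 11  ≥ 10 ✓
(11, -1, 7, 8) → max 11  ≥ 10 ✓
(-1, 7, 8, -1) → max 8
(7, 8, -1, 12) → max 12  ≥ 10 ✓
(8, -1, 12, 14) → max 14  ≥ 10 ✓
(-1, 12, 14, -6) → max 14  ≥ 10 ✓
(12, 14, -6, 10) → max 14  ≥ 10 ✓
(14, -6, 10, 9) → max 14  ≥ 10 ✓
(-6, 10, 9, 5) → max 10  ≥ 10 ✓
(10, 9, 5, -2) → max 10  ≥ 10 ✓
(9, 5, -2, -3) → max 9
10 windows satisfy the condition.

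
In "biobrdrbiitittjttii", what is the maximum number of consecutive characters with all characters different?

[b] len 1
[b, i] len 2
[b, i, o] len 3
[i, o, b] len 3
[i, o, b, r] len 4
[i, o, b, r, d] len 5
[d, r] len 2
[d, r, b] len 3
[d, r, b, i] len 4
[i] len 1
[i, t] len 2
[t, i] len 2
[i, t] len 2
[t] len 1
[t, j] len 2
[j, t] len 2
[t] len 1
[t, i] len 2
[i] len 1
Longest all-distinct length: 5.

5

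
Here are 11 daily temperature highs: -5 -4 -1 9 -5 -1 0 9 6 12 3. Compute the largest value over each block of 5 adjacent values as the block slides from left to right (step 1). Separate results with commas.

Sliding a size-5 window across the 11 values:
[-5, -4, -1, 9, -5] → max 9
[-4, -1, 9, -5, -1] → max 9
[-1, 9, -5, -1, 0] → max 9
[9, -5, -1, 0, 9] → max 9
[-5, -1, 0, 9, 6] → max 9
[-1, 0, 9, 6, 12] → max 12
[0, 9, 6, 12, 3] → max 12

9, 9, 9, 9, 9, 12, 12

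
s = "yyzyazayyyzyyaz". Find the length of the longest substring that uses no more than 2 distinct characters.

[y] 1 distinct, len 1
[y, y] 1 distinct, len 2
[y, y, z] 2 distinct, len 3
[y, y, z, y] 2 distinct, len 4
[y, a] 2 distinct, len 2
[a, z] 2 distinct, len 2
[a, z, a] 2 distinct, len 3
[a, y] 2 distinct, len 2
[a, y, y] 2 distinct, len 3
[a, y, y, y] 2 distinct, len 4
[y, y, y, z] 2 distinct, len 4
[y, y, y, z, y] 2 distinct, len 5
[y, y, y, z, y, y] 2 distinct, len 6
[y, y, a] 2 distinct, len 3
[a, z] 2 distinct, len 2
Longest length with ≤2 distinct: 6.

6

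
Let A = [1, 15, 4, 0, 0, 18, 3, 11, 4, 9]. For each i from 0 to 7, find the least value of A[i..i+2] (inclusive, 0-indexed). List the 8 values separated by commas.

1 15 4 → min 1
15 4 0 → min 0
4 0 0 → min 0
0 0 18 → min 0
0 18 3 → min 0
18 3 11 → min 3
3 11 4 → min 3
11 4 9 → min 4

1, 0, 0, 0, 0, 3, 3, 4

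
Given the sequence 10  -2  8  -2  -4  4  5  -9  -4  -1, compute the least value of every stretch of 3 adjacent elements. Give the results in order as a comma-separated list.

-2, -2, -4, -4, -4, -9, -9, -9

Sliding a size-3 window across the 10 values:
[10, -2, 8] → min -2
[-2, 8, -2] → min -2
[8, -2, -4] → min -4
[-2, -4, 4] → min -4
[-4, 4, 5] → min -4
[4, 5, -9] → min -9
[5, -9, -4] → min -9
[-9, -4, -1] → min -9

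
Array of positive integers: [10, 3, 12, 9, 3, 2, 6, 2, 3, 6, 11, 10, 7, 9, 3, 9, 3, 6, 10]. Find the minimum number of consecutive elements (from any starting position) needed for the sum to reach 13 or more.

2

add 10: running sum 10 < 13
end 1: [10, 3] sum 13, len 2
end 2: [3, 12] sum 15, len 2
end 3: [12, 9] sum 21, len 2
end 4: [12, 9, 3] sum 24, len 3
end 5: [9, 3, 2] sum 14, len 3
end 6: [9, 3, 2, 6] sum 20, len 4
end 7: [3, 2, 6, 2] sum 13, len 4
end 8: [2, 6, 2, 3] sum 13, len 4
end 9: [6, 2, 3, 6] sum 17, len 4
end 10: [6, 11] sum 17, len 2
end 11: [11, 10] sum 21, len 2
end 12: [10, 7] sum 17, len 2
end 13: [7, 9] sum 16, len 2
end 14: [7, 9, 3] sum 19, len 3
end 15: [9, 3, 9] sum 21, len 3
end 16: [3, 9, 3] sum 15, len 3
end 17: [9, 3, 6] sum 18, len 3
end 18: [6, 10] sum 16, len 2
Shortest qualifying length: 2.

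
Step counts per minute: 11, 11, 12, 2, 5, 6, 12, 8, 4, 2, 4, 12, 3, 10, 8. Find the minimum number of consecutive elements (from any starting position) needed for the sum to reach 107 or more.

15

add 11: running sum 11 < 107
add 11: running sum 22 < 107
add 12: running sum 34 < 107
add 2: running sum 36 < 107
add 5: running sum 41 < 107
add 6: running sum 47 < 107
add 12: running sum 59 < 107
add 8: running sum 67 < 107
add 4: running sum 71 < 107
add 2: running sum 73 < 107
add 4: running sum 77 < 107
add 12: running sum 89 < 107
add 3: running sum 92 < 107
add 10: running sum 102 < 107
add 8: shortest ending here [11, 11, 12, 2, 5, 6, 12, 8, 4, 2, 4, 12, 3, 10, 8] sum 110, len 15
Shortest qualifying length: 15.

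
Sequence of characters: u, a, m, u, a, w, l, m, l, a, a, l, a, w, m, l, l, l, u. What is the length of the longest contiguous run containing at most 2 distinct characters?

5

add u: window [u] (1 distinct), len 1
add a: window [u, a] (2 distinct), len 2
add m: window [a, m] (2 distinct), len 2
add u: window [m, u] (2 distinct), len 2
add a: window [u, a] (2 distinct), len 2
add w: window [a, w] (2 distinct), len 2
add l: window [w, l] (2 distinct), len 2
add m: window [l, m] (2 distinct), len 2
add l: window [l, m, l] (2 distinct), len 3
add a: window [l, a] (2 distinct), len 2
add a: window [l, a, a] (2 distinct), len 3
add l: window [l, a, a, l] (2 distinct), len 4
add a: window [l, a, a, l, a] (2 distinct), len 5
add w: window [a, w] (2 distinct), len 2
add m: window [w, m] (2 distinct), len 2
add l: window [m, l] (2 distinct), len 2
add l: window [m, l, l] (2 distinct), len 3
add l: window [m, l, l, l] (2 distinct), len 4
add u: window [l, l, l, u] (2 distinct), len 4
Longest length with ≤2 distinct: 5.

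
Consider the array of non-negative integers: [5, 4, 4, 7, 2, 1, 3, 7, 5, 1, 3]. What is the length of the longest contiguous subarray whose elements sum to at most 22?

[5] sum 5 len 1
[5, 4] sum 9 len 2
[5, 4, 4] sum 13 len 3
[5, 4, 4, 7] sum 20 len 4
[5, 4, 4, 7, 2] sum 22 len 5
[4, 4, 7, 2, 1] sum 18 len 5
[4, 4, 7, 2, 1, 3] sum 21 len 6
[7, 2, 1, 3, 7] sum 20 len 5
[2, 1, 3, 7, 5] sum 18 len 5
[2, 1, 3, 7, 5, 1] sum 19 len 6
[2, 1, 3, 7, 5, 1, 3] sum 22 len 7
Longest length seen: 7.

7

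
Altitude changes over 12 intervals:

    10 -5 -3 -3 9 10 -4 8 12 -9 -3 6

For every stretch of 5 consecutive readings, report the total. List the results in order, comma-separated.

10 -5 -3 -3 9 → sum 8
-5 -3 -3 9 10 → sum 8
-3 -3 9 10 -4 → sum 9
-3 9 10 -4 8 → sum 20
9 10 -4 8 12 → sum 35
10 -4 8 12 -9 → sum 17
-4 8 12 -9 -3 → sum 4
8 12 -9 -3 6 → sum 14

8, 8, 9, 20, 35, 17, 4, 14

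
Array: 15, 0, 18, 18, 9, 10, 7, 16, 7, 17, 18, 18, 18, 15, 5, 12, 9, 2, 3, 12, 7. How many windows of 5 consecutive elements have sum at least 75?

(15, 0, 18, 18, 9) → sum 60
(0, 18, 18, 9, 10) → sum 55
(18, 18, 9, 10, 7) → sum 62
(18, 9, 10, 7, 16) → sum 60
(9, 10, 7, 16, 7) → sum 49
(10, 7, 16, 7, 17) → sum 57
(7, 16, 7, 17, 18) → sum 65
(16, 7, 17, 18, 18) → sum 76  ≥ 75 ✓
(7, 17, 18, 18, 18) → sum 78  ≥ 75 ✓
(17, 18, 18, 18, 15) → sum 86  ≥ 75 ✓
(18, 18, 18, 15, 5) → sum 74
(18, 18, 15, 5, 12) → sum 68
(18, 15, 5, 12, 9) → sum 59
(15, 5, 12, 9, 2) → sum 43
(5, 12, 9, 2, 3) → sum 31
(12, 9, 2, 3, 12) → sum 38
(9, 2, 3, 12, 7) → sum 33
3 windows satisfy the condition.

3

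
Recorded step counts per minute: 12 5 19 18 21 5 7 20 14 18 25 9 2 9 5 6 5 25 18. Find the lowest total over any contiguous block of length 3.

[12, 5, 19] → sum 36
[5, 19, 18] → sum 42
[19, 18, 21] → sum 58
[18, 21, 5] → sum 44
[21, 5, 7] → sum 33
[5, 7, 20] → sum 32
[7, 20, 14] → sum 41
[20, 14, 18] → sum 52
[14, 18, 25] → sum 57
[18, 25, 9] → sum 52
[25, 9, 2] → sum 36
[9, 2, 9] → sum 20
[2, 9, 5] → sum 16
[9, 5, 6] → sum 20
[5, 6, 5] → sum 16
[6, 5, 25] → sum 36
[5, 25, 18] → sum 48
Lowest of these is 16.

16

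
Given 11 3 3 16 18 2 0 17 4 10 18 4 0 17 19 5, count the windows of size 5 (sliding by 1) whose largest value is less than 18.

1

(11, 3, 3, 16, 18) → max 18
(3, 3, 16, 18, 2) → max 18
(3, 16, 18, 2, 0) → max 18
(16, 18, 2, 0, 17) → max 18
(18, 2, 0, 17, 4) → max 18
(2, 0, 17, 4, 10) → max 17  < 18 ✓
(0, 17, 4, 10, 18) → max 18
(17, 4, 10, 18, 4) → max 18
(4, 10, 18, 4, 0) → max 18
(10, 18, 4, 0, 17) → max 18
(18, 4, 0, 17, 19) → max 19
(4, 0, 17, 19, 5) → max 19
1 window satisfy the condition.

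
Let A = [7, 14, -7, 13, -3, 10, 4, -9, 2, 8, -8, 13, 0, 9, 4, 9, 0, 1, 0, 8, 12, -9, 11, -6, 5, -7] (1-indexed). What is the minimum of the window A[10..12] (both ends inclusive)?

-8

Elements at indices 10..12: 8, -8, 13
min(8, -8, 13) = -8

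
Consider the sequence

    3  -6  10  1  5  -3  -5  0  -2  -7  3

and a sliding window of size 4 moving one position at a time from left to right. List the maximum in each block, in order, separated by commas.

(3, -6, 10, 1) → max 10
(-6, 10, 1, 5) → max 10
(10, 1, 5, -3) → max 10
(1, 5, -3, -5) → max 5
(5, -3, -5, 0) → max 5
(-3, -5, 0, -2) → max 0
(-5, 0, -2, -7) → max 0
(0, -2, -7, 3) → max 3

10, 10, 10, 5, 5, 0, 0, 3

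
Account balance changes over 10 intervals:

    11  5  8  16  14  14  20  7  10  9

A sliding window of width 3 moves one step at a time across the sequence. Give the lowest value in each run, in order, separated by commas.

Sliding a size-3 window across the 10 values:
(11, 5, 8) → min 5
(5, 8, 16) → min 5
(8, 16, 14) → min 8
(16, 14, 14) → min 14
(14, 14, 20) → min 14
(14, 20, 7) → min 7
(20, 7, 10) → min 7
(7, 10, 9) → min 7

5, 5, 8, 14, 14, 7, 7, 7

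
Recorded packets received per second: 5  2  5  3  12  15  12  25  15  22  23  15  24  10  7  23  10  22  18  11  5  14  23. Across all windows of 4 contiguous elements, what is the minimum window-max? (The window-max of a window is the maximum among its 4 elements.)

Each size-4 window and its max:
5 2 5 3 → max 5
2 5 3 12 → max 12
5 3 12 15 → max 15
3 12 15 12 → max 15
12 15 12 25 → max 25
15 12 25 15 → max 25
12 25 15 22 → max 25
25 15 22 23 → max 25
15 22 23 15 → max 23
22 23 15 24 → max 24
23 15 24 10 → max 24
15 24 10 7 → max 24
24 10 7 23 → max 24
10 7 23 10 → max 23
7 23 10 22 → max 23
23 10 22 18 → max 23
10 22 18 11 → max 22
22 18 11 5 → max 22
18 11 5 14 → max 18
11 5 14 23 → max 23
Minimum of these is 5.

5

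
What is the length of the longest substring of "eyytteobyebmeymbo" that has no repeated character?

add e: [e] len 1
add y: [e, y] len 2
add y (repeat y, move left end past it): [y] len 1
add t: [y, t] len 2
add t (repeat t, move left end past it): [t] len 1
add e: [t, e] len 2
add o: [t, e, o] len 3
add b: [t, e, o, b] len 4
add y: [t, e, o, b, y] len 5
add e (repeat e, move left end past it): [o, b, y, e] len 4
add b (repeat b, move left end past it): [y, e, b] len 3
add m: [y, e, b, m] len 4
add e (repeat e, move left end past it): [b, m, e] len 3
add y: [b, m, e, y] len 4
add m (repeat m, move left end past it): [e, y, m] len 3
add b: [e, y, m, b] len 4
add o: [e, y, m, b, o] len 5
Longest all-distinct length: 5.

5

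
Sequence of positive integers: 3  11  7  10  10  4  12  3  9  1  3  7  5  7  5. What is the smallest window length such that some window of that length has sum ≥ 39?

5

Extend right; whenever the sum reaches 39, record the length and shrink from the left:
add 3: running sum 3 < 39
add 11: running sum 14 < 39
add 7: running sum 21 < 39
add 10: running sum 31 < 39
add 10: shortest ending here [3, 11, 7, 10, 10] sum 41, len 5
add 4: shortest ending here [11, 7, 10, 10, 4] sum 42, len 5
add 12: shortest ending here [7, 10, 10, 4, 12] sum 43, len 5
add 3: shortest ending here [10, 10, 4, 12, 3] sum 39, len 5
add 9: shortest ending here [10, 10, 4, 12, 3, 9] sum 48, len 6
add 1: shortest ending here [10, 4, 12, 3, 9, 1] sum 39, len 6
add 3: shortest ending here [10, 4, 12, 3, 9, 1, 3] sum 42, len 7
add 7: shortest ending here [4, 12, 3, 9, 1, 3, 7] sum 39, len 7
add 5: shortest ending here [12, 3, 9, 1, 3, 7, 5] sum 40, len 7
add 7: shortest ending here [12, 3, 9, 1, 3, 7, 5, 7] sum 47, len 8
add 5: shortest ending here [3, 9, 1, 3, 7, 5, 7, 5] sum 40, len 8
Shortest qualifying length: 5.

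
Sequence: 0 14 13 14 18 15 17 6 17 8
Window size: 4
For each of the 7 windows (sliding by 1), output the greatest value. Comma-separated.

Sliding a size-4 window across the 10 values:
(0, 14, 13, 14) → max 14
(14, 13, 14, 18) → max 18
(13, 14, 18, 15) → max 18
(14, 18, 15, 17) → max 18
(18, 15, 17, 6) → max 18
(15, 17, 6, 17) → max 17
(17, 6, 17, 8) → max 17

14, 18, 18, 18, 18, 17, 17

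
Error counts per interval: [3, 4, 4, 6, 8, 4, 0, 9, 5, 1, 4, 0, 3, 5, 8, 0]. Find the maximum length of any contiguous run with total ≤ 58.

14

→ 3: sum 3, len 1
→ 4: sum 7, len 2
→ 4: sum 11, len 3
→ 6: sum 17, len 4
→ 8: sum 25, len 5
→ 4: sum 29, len 6
→ 0: sum 29, len 7
→ 9: sum 38, len 8
→ 5: sum 43, len 9
→ 1: sum 44, len 10
→ 4: sum 48, len 11
→ 0: sum 48, len 12
→ 3: sum 51, len 13
→ 5: sum 56, len 14
→ 8 (dropped 3, 4): sum 57, len 13
→ 0: sum 57, len 14
Longest length seen: 14.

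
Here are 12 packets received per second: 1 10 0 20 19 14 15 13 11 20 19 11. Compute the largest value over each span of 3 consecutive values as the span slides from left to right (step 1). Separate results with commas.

Sliding a size-3 window across the 12 values:
[1, 10, 0] → max 10
[10, 0, 20] → max 20
[0, 20, 19] → max 20
[20, 19, 14] → max 20
[19, 14, 15] → max 19
[14, 15, 13] → max 15
[15, 13, 11] → max 15
[13, 11, 20] → max 20
[11, 20, 19] → max 20
[20, 19, 11] → max 20

10, 20, 20, 20, 19, 15, 15, 20, 20, 20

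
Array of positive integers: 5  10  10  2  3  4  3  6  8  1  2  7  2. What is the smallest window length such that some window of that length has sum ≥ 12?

Extend right; whenever the sum reaches 12, record the length and shrink from the left:
add 5: running sum 5 < 12
add 10: shortest ending here [5, 10] sum 15, len 2
add 10: shortest ending here [10, 10] sum 20, len 2
add 2: shortest ending here [10, 2] sum 12, len 2
add 3: shortest ending here [10, 2, 3] sum 15, len 3
add 4: shortest ending here [10, 2, 3, 4] sum 19, len 4
add 3: shortest ending here [2, 3, 4, 3] sum 12, len 4
add 6: shortest ending here [4, 3, 6] sum 13, len 3
add 8: shortest ending here [6, 8] sum 14, len 2
add 1: shortest ending here [6, 8, 1] sum 15, len 3
add 2: shortest ending here [6, 8, 1, 2] sum 17, len 4
add 7: shortest ending here [8, 1, 2, 7] sum 18, len 4
add 2: shortest ending here [1, 2, 7, 2] sum 12, len 4
Shortest qualifying length: 2.

2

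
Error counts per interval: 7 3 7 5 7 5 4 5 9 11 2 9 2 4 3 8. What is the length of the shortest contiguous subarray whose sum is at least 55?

add 7: running sum 7 < 55
add 3: running sum 10 < 55
add 7: running sum 17 < 55
add 5: running sum 22 < 55
add 7: running sum 29 < 55
add 5: running sum 34 < 55
add 4: running sum 38 < 55
add 5: running sum 43 < 55
add 9: running sum 52 < 55
end 9: [3, 7, 5, 7, 5, 4, 5, 9, 11] sum 56, len 9
end 10: [7, 5, 7, 5, 4, 5, 9, 11, 2] sum 55, len 9
end 11: [5, 7, 5, 4, 5, 9, 11, 2, 9] sum 57, len 9
end 12: [5, 7, 5, 4, 5, 9, 11, 2, 9, 2] sum 59, len 10
end 13: [7, 5, 4, 5, 9, 11, 2, 9, 2, 4] sum 58, len 10
end 14: [7, 5, 4, 5, 9, 11, 2, 9, 2, 4, 3] sum 61, len 11
end 15: [4, 5, 9, 11, 2, 9, 2, 4, 3, 8] sum 57, len 10
Shortest qualifying length: 9.

9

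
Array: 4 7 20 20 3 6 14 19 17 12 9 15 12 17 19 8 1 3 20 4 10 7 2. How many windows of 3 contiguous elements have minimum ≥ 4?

[4, 7, 20] → min 4  ≥ 4 ✓
[7, 20, 20] → min 7  ≥ 4 ✓
[20, 20, 3] → min 3
[20, 3, 6] → min 3
[3, 6, 14] → min 3
[6, 14, 19] → min 6  ≥ 4 ✓
[14, 19, 17] → min 14  ≥ 4 ✓
[19, 17, 12] → min 12  ≥ 4 ✓
[17, 12, 9] → min 9  ≥ 4 ✓
[12, 9, 15] → min 9  ≥ 4 ✓
[9, 15, 12] → min 9  ≥ 4 ✓
[15, 12, 17] → min 12  ≥ 4 ✓
[12, 17, 19] → min 12  ≥ 4 ✓
[17, 19, 8] → min 8  ≥ 4 ✓
[19, 8, 1] → min 1
[8, 1, 3] → min 1
[1, 3, 20] → min 1
[3, 20, 4] → min 3
[20, 4, 10] → min 4  ≥ 4 ✓
[4, 10, 7] → min 4  ≥ 4 ✓
[10, 7, 2] → min 2
13 windows satisfy the condition.

13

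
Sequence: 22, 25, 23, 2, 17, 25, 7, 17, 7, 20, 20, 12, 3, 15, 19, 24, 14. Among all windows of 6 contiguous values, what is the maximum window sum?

114

[22, 25, 23, 2, 17, 25] → sum 114
[25, 23, 2, 17, 25, 7] → sum 99
[23, 2, 17, 25, 7, 17] → sum 91
[2, 17, 25, 7, 17, 7] → sum 75
[17, 25, 7, 17, 7, 20] → sum 93
[25, 7, 17, 7, 20, 20] → sum 96
[7, 17, 7, 20, 20, 12] → sum 83
[17, 7, 20, 20, 12, 3] → sum 79
[7, 20, 20, 12, 3, 15] → sum 77
[20, 20, 12, 3, 15, 19] → sum 89
[20, 12, 3, 15, 19, 24] → sum 93
[12, 3, 15, 19, 24, 14] → sum 87
Maximum of these is 114.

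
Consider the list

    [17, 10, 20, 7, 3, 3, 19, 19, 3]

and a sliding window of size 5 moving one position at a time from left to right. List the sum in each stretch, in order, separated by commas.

[17, 10, 20, 7, 3] → sum 57
[10, 20, 7, 3, 3] → sum 43
[20, 7, 3, 3, 19] → sum 52
[7, 3, 3, 19, 19] → sum 51
[3, 3, 19, 19, 3] → sum 47

57, 43, 52, 51, 47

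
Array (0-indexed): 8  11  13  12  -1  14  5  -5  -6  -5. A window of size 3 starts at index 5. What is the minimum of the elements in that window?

-5

Elements at indices 5..7: 14, 5, -5
min(14, 5, -5) = -5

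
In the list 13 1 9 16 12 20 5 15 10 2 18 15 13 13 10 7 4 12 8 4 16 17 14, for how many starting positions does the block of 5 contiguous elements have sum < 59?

12

[13, 1, 9, 16, 12] → sum 51  < 59 ✓
[1, 9, 16, 12, 20] → sum 58  < 59 ✓
[9, 16, 12, 20, 5] → sum 62
[16, 12, 20, 5, 15] → sum 68
[12, 20, 5, 15, 10] → sum 62
[20, 5, 15, 10, 2] → sum 52  < 59 ✓
[5, 15, 10, 2, 18] → sum 50  < 59 ✓
[15, 10, 2, 18, 15] → sum 60
[10, 2, 18, 15, 13] → sum 58  < 59 ✓
[2, 18, 15, 13, 13] → sum 61
[18, 15, 13, 13, 10] → sum 69
[15, 13, 13, 10, 7] → sum 58  < 59 ✓
[13, 13, 10, 7, 4] → sum 47  < 59 ✓
[13, 10, 7, 4, 12] → sum 46  < 59 ✓
[10, 7, 4, 12, 8] → sum 41  < 59 ✓
[7, 4, 12, 8, 4] → sum 35  < 59 ✓
[4, 12, 8, 4, 16] → sum 44  < 59 ✓
[12, 8, 4, 16, 17] → sum 57  < 59 ✓
[8, 4, 16, 17, 14] → sum 59
12 windows satisfy the condition.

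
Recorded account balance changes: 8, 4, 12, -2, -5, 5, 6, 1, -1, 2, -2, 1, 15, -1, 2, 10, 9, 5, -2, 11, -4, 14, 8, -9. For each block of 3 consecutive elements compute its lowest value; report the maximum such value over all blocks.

5

8 4 12 → min 4
4 12 -2 → min -2
12 -2 -5 → min -5
-2 -5 5 → min -5
-5 5 6 → min -5
5 6 1 → min 1
6 1 -1 → min -1
1 -1 2 → min -1
-1 2 -2 → min -2
2 -2 1 → min -2
-2 1 15 → min -2
1 15 -1 → min -1
15 -1 2 → min -1
-1 2 10 → min -1
2 10 9 → min 2
10 9 5 → min 5
9 5 -2 → min -2
5 -2 11 → min -2
-2 11 -4 → min -4
11 -4 14 → min -4
-4 14 8 → min -4
14 8 -9 → min -9
Maximum of these is 5.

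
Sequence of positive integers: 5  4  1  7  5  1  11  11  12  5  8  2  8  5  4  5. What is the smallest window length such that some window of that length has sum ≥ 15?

Extend right; whenever the sum reaches 15, record the length and shrink from the left:
add 5: running sum 5 < 15
add 4: running sum 9 < 15
add 1: running sum 10 < 15
end 3: [5, 4, 1, 7] sum 17, len 4
end 4: [4, 1, 7, 5] sum 17, len 4
end 5: [4, 1, 7, 5, 1] sum 18, len 5
end 6: [5, 1, 11] sum 17, len 3
end 7: [11, 11] sum 22, len 2
end 8: [11, 12] sum 23, len 2
end 9: [12, 5] sum 17, len 2
end 10: [12, 5, 8] sum 25, len 3
end 11: [5, 8, 2] sum 15, len 3
end 12: [8, 2, 8] sum 18, len 3
end 13: [2, 8, 5] sum 15, len 3
end 14: [8, 5, 4] sum 17, len 3
end 15: [8, 5, 4, 5] sum 22, len 4
Shortest qualifying length: 2.

2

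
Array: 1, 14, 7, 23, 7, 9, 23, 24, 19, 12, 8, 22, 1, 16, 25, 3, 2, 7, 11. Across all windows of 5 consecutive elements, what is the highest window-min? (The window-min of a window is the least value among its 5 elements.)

9

(1, 14, 7, 23, 7) → min 1
(14, 7, 23, 7, 9) → min 7
(7, 23, 7, 9, 23) → min 7
(23, 7, 9, 23, 24) → min 7
(7, 9, 23, 24, 19) → min 7
(9, 23, 24, 19, 12) → min 9
(23, 24, 19, 12, 8) → min 8
(24, 19, 12, 8, 22) → min 8
(19, 12, 8, 22, 1) → min 1
(12, 8, 22, 1, 16) → min 1
(8, 22, 1, 16, 25) → min 1
(22, 1, 16, 25, 3) → min 1
(1, 16, 25, 3, 2) → min 1
(16, 25, 3, 2, 7) → min 2
(25, 3, 2, 7, 11) → min 2
Highest of these is 9.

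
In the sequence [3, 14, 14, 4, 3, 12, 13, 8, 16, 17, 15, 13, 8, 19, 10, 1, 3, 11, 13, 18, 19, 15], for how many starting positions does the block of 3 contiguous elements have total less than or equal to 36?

11

3 14 14 → sum 31  ≤ 36 ✓
14 14 4 → sum 32  ≤ 36 ✓
14 4 3 → sum 21  ≤ 36 ✓
4 3 12 → sum 19  ≤ 36 ✓
3 12 13 → sum 28  ≤ 36 ✓
12 13 8 → sum 33  ≤ 36 ✓
13 8 16 → sum 37
8 16 17 → sum 41
16 17 15 → sum 48
17 15 13 → sum 45
15 13 8 → sum 36  ≤ 36 ✓
13 8 19 → sum 40
8 19 10 → sum 37
19 10 1 → sum 30  ≤ 36 ✓
10 1 3 → sum 14  ≤ 36 ✓
1 3 11 → sum 15  ≤ 36 ✓
3 11 13 → sum 27  ≤ 36 ✓
11 13 18 → sum 42
13 18 19 → sum 50
18 19 15 → sum 52
11 windows satisfy the condition.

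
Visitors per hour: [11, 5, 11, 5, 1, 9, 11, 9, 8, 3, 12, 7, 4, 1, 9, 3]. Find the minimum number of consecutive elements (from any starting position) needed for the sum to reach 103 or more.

add 11: running sum 11 < 103
add 5: running sum 16 < 103
add 11: running sum 27 < 103
add 5: running sum 32 < 103
add 1: running sum 33 < 103
add 9: running sum 42 < 103
add 11: running sum 53 < 103
add 9: running sum 62 < 103
add 8: running sum 70 < 103
add 3: running sum 73 < 103
add 12: running sum 85 < 103
add 7: running sum 92 < 103
add 4: running sum 96 < 103
add 1: running sum 97 < 103
add 9: shortest ending here [11, 5, 11, 5, 1, 9, 11, 9, 8, 3, 12, 7, 4, 1, 9] sum 106, len 15
add 3: shortest ending here [11, 5, 11, 5, 1, 9, 11, 9, 8, 3, 12, 7, 4, 1, 9, 3] sum 109, len 16
Shortest qualifying length: 15.

15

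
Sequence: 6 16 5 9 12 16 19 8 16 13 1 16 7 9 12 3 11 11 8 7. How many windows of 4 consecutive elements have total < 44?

11

(6, 16, 5, 9) → sum 36  < 44 ✓
(16, 5, 9, 12) → sum 42  < 44 ✓
(5, 9, 12, 16) → sum 42  < 44 ✓
(9, 12, 16, 19) → sum 56
(12, 16, 19, 8) → sum 55
(16, 19, 8, 16) → sum 59
(19, 8, 16, 13) → sum 56
(8, 16, 13, 1) → sum 38  < 44 ✓
(16, 13, 1, 16) → sum 46
(13, 1, 16, 7) → sum 37  < 44 ✓
(1, 16, 7, 9) → sum 33  < 44 ✓
(16, 7, 9, 12) → sum 44
(7, 9, 12, 3) → sum 31  < 44 ✓
(9, 12, 3, 11) → sum 35  < 44 ✓
(12, 3, 11, 11) → sum 37  < 44 ✓
(3, 11, 11, 8) → sum 33  < 44 ✓
(11, 11, 8, 7) → sum 37  < 44 ✓
11 windows satisfy the condition.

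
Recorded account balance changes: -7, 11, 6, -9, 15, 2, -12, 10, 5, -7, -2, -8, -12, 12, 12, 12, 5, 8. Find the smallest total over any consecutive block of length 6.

(-7, 11, 6, -9, 15, 2) → sum 18
(11, 6, -9, 15, 2, -12) → sum 13
(6, -9, 15, 2, -12, 10) → sum 12
(-9, 15, 2, -12, 10, 5) → sum 11
(15, 2, -12, 10, 5, -7) → sum 13
(2, -12, 10, 5, -7, -2) → sum -4
(-12, 10, 5, -7, -2, -8) → sum -14
(10, 5, -7, -2, -8, -12) → sum -14
(5, -7, -2, -8, -12, 12) → sum -12
(-7, -2, -8, -12, 12, 12) → sum -5
(-2, -8, -12, 12, 12, 12) → sum 14
(-8, -12, 12, 12, 12, 5) → sum 21
(-12, 12, 12, 12, 5, 8) → sum 37
Smallest of these is -14.

-14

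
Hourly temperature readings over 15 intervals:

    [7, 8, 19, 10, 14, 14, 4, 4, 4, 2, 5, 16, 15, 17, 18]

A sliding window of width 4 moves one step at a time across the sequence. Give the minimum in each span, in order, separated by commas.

[7, 8, 19, 10] → min 7
[8, 19, 10, 14] → min 8
[19, 10, 14, 14] → min 10
[10, 14, 14, 4] → min 4
[14, 14, 4, 4] → min 4
[14, 4, 4, 4] → min 4
[4, 4, 4, 2] → min 2
[4, 4, 2, 5] → min 2
[4, 2, 5, 16] → min 2
[2, 5, 16, 15] → min 2
[5, 16, 15, 17] → min 5
[16, 15, 17, 18] → min 15

7, 8, 10, 4, 4, 4, 2, 2, 2, 2, 5, 15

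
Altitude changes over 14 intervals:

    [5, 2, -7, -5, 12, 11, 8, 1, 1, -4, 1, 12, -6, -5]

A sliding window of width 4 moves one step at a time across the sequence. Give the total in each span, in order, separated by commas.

(5, 2, -7, -5) → sum -5
(2, -7, -5, 12) → sum 2
(-7, -5, 12, 11) → sum 11
(-5, 12, 11, 8) → sum 26
(12, 11, 8, 1) → sum 32
(11, 8, 1, 1) → sum 21
(8, 1, 1, -4) → sum 6
(1, 1, -4, 1) → sum -1
(1, -4, 1, 12) → sum 10
(-4, 1, 12, -6) → sum 3
(1, 12, -6, -5) → sum 2

-5, 2, 11, 26, 32, 21, 6, -1, 10, 3, 2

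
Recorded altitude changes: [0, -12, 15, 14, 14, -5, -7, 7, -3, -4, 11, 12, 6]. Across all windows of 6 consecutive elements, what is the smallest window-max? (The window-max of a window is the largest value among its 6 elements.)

(0, -12, 15, 14, 14, -5) → max 15
(-12, 15, 14, 14, -5, -7) → max 15
(15, 14, 14, -5, -7, 7) → max 15
(14, 14, -5, -7, 7, -3) → max 14
(14, -5, -7, 7, -3, -4) → max 14
(-5, -7, 7, -3, -4, 11) → max 11
(-7, 7, -3, -4, 11, 12) → max 12
(7, -3, -4, 11, 12, 6) → max 12
Smallest of these is 11.

11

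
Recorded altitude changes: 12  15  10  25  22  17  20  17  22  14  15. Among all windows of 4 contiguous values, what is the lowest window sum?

12 15 10 25 → sum 62
15 10 25 22 → sum 72
10 25 22 17 → sum 74
25 22 17 20 → sum 84
22 17 20 17 → sum 76
17 20 17 22 → sum 76
20 17 22 14 → sum 73
17 22 14 15 → sum 68
Lowest of these is 62.

62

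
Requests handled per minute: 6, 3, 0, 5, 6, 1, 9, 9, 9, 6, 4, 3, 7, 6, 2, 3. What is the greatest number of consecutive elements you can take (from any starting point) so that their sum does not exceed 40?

add 6: [6] sum 6, len 1
add 3: [6, 3] sum 9, len 2
add 0: [6, 3, 0] sum 9, len 3
add 5: [6, 3, 0, 5] sum 14, len 4
add 6: [6, 3, 0, 5, 6] sum 20, len 5
add 1: [6, 3, 0, 5, 6, 1] sum 21, len 6
add 9: [6, 3, 0, 5, 6, 1, 9] sum 30, len 7
add 9: [6, 3, 0, 5, 6, 1, 9, 9] sum 39, len 8
add 9: [0, 5, 6, 1, 9, 9, 9] sum 39, len 7
add 6: [6, 1, 9, 9, 9, 6] sum 40, len 6
add 4: [1, 9, 9, 9, 6, 4] sum 38, len 6
add 3: [9, 9, 9, 6, 4, 3] sum 40, len 6
add 7: [9, 9, 6, 4, 3, 7] sum 38, len 6
add 6: [9, 6, 4, 3, 7, 6] sum 35, len 6
add 2: [9, 6, 4, 3, 7, 6, 2] sum 37, len 7
add 3: [9, 6, 4, 3, 7, 6, 2, 3] sum 40, len 8
Longest length seen: 8.

8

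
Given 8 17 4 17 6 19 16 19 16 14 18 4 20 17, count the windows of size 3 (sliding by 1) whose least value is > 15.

(8, 17, 4) → min 4
(17, 4, 17) → min 4
(4, 17, 6) → min 4
(17, 6, 19) → min 6
(6, 19, 16) → min 6
(19, 16, 19) → min 16  > 15 ✓
(16, 19, 16) → min 16  > 15 ✓
(19, 16, 14) → min 14
(16, 14, 18) → min 14
(14, 18, 4) → min 4
(18, 4, 20) → min 4
(4, 20, 17) → min 4
2 windows satisfy the condition.

2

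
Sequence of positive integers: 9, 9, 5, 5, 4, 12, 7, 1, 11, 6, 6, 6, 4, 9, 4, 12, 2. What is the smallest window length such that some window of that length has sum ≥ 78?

11

add 9: running sum 9 < 78
add 9: running sum 18 < 78
add 5: running sum 23 < 78
add 5: running sum 28 < 78
add 4: running sum 32 < 78
add 12: running sum 44 < 78
add 7: running sum 51 < 78
add 1: running sum 52 < 78
add 11: running sum 63 < 78
add 6: running sum 69 < 78
add 6: running sum 75 < 78
add 6: shortest ending here [9, 9, 5, 5, 4, 12, 7, 1, 11, 6, 6, 6] sum 81, len 12
add 4: shortest ending here [9, 9, 5, 5, 4, 12, 7, 1, 11, 6, 6, 6, 4] sum 85, len 13
add 9: shortest ending here [9, 5, 5, 4, 12, 7, 1, 11, 6, 6, 6, 4, 9] sum 85, len 13
add 4: shortest ending here [5, 5, 4, 12, 7, 1, 11, 6, 6, 6, 4, 9, 4] sum 80, len 13
add 12: shortest ending here [12, 7, 1, 11, 6, 6, 6, 4, 9, 4, 12] sum 78, len 11
add 2: shortest ending here [12, 7, 1, 11, 6, 6, 6, 4, 9, 4, 12, 2] sum 80, len 12
Shortest qualifying length: 11.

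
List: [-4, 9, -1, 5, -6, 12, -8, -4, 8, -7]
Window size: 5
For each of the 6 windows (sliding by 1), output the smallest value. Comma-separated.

-6, -6, -8, -8, -8, -8

-4 9 -1 5 -6 → min -6
9 -1 5 -6 12 → min -6
-1 5 -6 12 -8 → min -8
5 -6 12 -8 -4 → min -8
-6 12 -8 -4 8 → min -8
12 -8 -4 8 -7 → min -8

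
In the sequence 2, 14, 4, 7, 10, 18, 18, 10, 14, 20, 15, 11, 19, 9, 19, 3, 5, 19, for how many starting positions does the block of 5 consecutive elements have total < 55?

2

(2, 14, 4, 7, 10) → sum 37  < 55 ✓
(14, 4, 7, 10, 18) → sum 53  < 55 ✓
(4, 7, 10, 18, 18) → sum 57
(7, 10, 18, 18, 10) → sum 63
(10, 18, 18, 10, 14) → sum 70
(18, 18, 10, 14, 20) → sum 80
(18, 10, 14, 20, 15) → sum 77
(10, 14, 20, 15, 11) → sum 70
(14, 20, 15, 11, 19) → sum 79
(20, 15, 11, 19, 9) → sum 74
(15, 11, 19, 9, 19) → sum 73
(11, 19, 9, 19, 3) → sum 61
(19, 9, 19, 3, 5) → sum 55
(9, 19, 3, 5, 19) → sum 55
2 windows satisfy the condition.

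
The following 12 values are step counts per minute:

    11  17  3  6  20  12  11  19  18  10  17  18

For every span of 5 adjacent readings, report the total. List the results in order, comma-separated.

11 17 3 6 20 → sum 57
17 3 6 20 12 → sum 58
3 6 20 12 11 → sum 52
6 20 12 11 19 → sum 68
20 12 11 19 18 → sum 80
12 11 19 18 10 → sum 70
11 19 18 10 17 → sum 75
19 18 10 17 18 → sum 82

57, 58, 52, 68, 80, 70, 75, 82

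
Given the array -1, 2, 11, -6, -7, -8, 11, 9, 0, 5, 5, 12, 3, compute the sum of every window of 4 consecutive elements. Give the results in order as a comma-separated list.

6, 0, -10, -10, 5, 12, 25, 19, 22, 25

Sliding a size-4 window across the 13 values:
(-1, 2, 11, -6) → sum 6
(2, 11, -6, -7) → sum 0
(11, -6, -7, -8) → sum -10
(-6, -7, -8, 11) → sum -10
(-7, -8, 11, 9) → sum 5
(-8, 11, 9, 0) → sum 12
(11, 9, 0, 5) → sum 25
(9, 0, 5, 5) → sum 19
(0, 5, 5, 12) → sum 22
(5, 5, 12, 3) → sum 25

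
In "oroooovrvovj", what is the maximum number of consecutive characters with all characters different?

add o: [o] len 1
add r: [o, r] len 2
add o (repeat o, move left end past it): [r, o] len 2
add o (repeat o, move left end past it): [o] len 1
add o (repeat o, move left end past it): [o] len 1
add o (repeat o, move left end past it): [o] len 1
add v: [o, v] len 2
add r: [o, v, r] len 3
add v (repeat v, move left end past it): [r, v] len 2
add o: [r, v, o] len 3
add v (repeat v, move left end past it): [o, v] len 2
add j: [o, v, j] len 3
Longest all-distinct length: 3.

3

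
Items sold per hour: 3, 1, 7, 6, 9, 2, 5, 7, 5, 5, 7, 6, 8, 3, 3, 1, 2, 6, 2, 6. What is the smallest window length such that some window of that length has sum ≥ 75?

add 3: running sum 3 < 75
add 1: running sum 4 < 75
add 7: running sum 11 < 75
add 6: running sum 17 < 75
add 9: running sum 26 < 75
add 2: running sum 28 < 75
add 5: running sum 33 < 75
add 7: running sum 40 < 75
add 5: running sum 45 < 75
add 5: running sum 50 < 75
add 7: running sum 57 < 75
add 6: running sum 63 < 75
add 8: running sum 71 < 75
add 3: running sum 74 < 75
add 3: shortest ending here [3, 1, 7, 6, 9, 2, 5, 7, 5, 5, 7, 6, 8, 3, 3] sum 77, len 15
add 1: shortest ending here [1, 7, 6, 9, 2, 5, 7, 5, 5, 7, 6, 8, 3, 3, 1] sum 75, len 15
add 2: shortest ending here [7, 6, 9, 2, 5, 7, 5, 5, 7, 6, 8, 3, 3, 1, 2] sum 76, len 15
add 6: shortest ending here [6, 9, 2, 5, 7, 5, 5, 7, 6, 8, 3, 3, 1, 2, 6] sum 75, len 15
add 2: shortest ending here [6, 9, 2, 5, 7, 5, 5, 7, 6, 8, 3, 3, 1, 2, 6, 2] sum 77, len 16
add 6: shortest ending here [9, 2, 5, 7, 5, 5, 7, 6, 8, 3, 3, 1, 2, 6, 2, 6] sum 77, len 16
Shortest qualifying length: 15.

15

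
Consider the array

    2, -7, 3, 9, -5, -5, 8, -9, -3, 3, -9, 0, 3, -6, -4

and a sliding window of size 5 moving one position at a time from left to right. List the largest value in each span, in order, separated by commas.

Sliding a size-5 window across the 15 values:
2 -7 3 9 -5 → max 9
-7 3 9 -5 -5 → max 9
3 9 -5 -5 8 → max 9
9 -5 -5 8 -9 → max 9
-5 -5 8 -9 -3 → max 8
-5 8 -9 -3 3 → max 8
8 -9 -3 3 -9 → max 8
-9 -3 3 -9 0 → max 3
-3 3 -9 0 3 → max 3
3 -9 0 3 -6 → max 3
-9 0 3 -6 -4 → max 3

9, 9, 9, 9, 8, 8, 8, 3, 3, 3, 3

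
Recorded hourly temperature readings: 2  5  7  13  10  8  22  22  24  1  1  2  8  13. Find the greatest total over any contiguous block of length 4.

76

[2, 5, 7, 13] → sum 27
[5, 7, 13, 10] → sum 35
[7, 13, 10, 8] → sum 38
[13, 10, 8, 22] → sum 53
[10, 8, 22, 22] → sum 62
[8, 22, 22, 24] → sum 76
[22, 22, 24, 1] → sum 69
[22, 24, 1, 1] → sum 48
[24, 1, 1, 2] → sum 28
[1, 1, 2, 8] → sum 12
[1, 2, 8, 13] → sum 24
Greatest of these is 76.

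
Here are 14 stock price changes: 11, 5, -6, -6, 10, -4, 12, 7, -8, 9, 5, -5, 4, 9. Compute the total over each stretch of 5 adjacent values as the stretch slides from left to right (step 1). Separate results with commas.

14, -1, 6, 19, 17, 16, 25, 8, 5, 22

(11, 5, -6, -6, 10) → sum 14
(5, -6, -6, 10, -4) → sum -1
(-6, -6, 10, -4, 12) → sum 6
(-6, 10, -4, 12, 7) → sum 19
(10, -4, 12, 7, -8) → sum 17
(-4, 12, 7, -8, 9) → sum 16
(12, 7, -8, 9, 5) → sum 25
(7, -8, 9, 5, -5) → sum 8
(-8, 9, 5, -5, 4) → sum 5
(9, 5, -5, 4, 9) → sum 22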